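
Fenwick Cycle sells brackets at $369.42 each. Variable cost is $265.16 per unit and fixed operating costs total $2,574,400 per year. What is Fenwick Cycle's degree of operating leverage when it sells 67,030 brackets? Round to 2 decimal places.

At 67,030 units, contribution = 67,030 × $104.26 = $6,988,547.80.
Operating income = contribution − fixed costs = $6,988,547.80 − $2,574,400 = $4,414,147.80.
DOL = contribution ÷ EBIT = $6,988,547.80 ÷ $4,414,147.80 = 1.5832.

1.58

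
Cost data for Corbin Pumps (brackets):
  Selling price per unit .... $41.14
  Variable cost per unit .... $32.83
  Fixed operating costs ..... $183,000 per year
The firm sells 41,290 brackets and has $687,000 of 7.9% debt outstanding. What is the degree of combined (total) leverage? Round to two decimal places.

3.24

Total contribution margin = 41,290 × $8.31 = $343,119.90.
Subtracting fixed costs: EBIT = $343,119.90 − $183,000 = $160,119.90. Interest = $54,273.00, so EBIT − I = $105,846.90.
Degree of total leverage = total CM / (EBIT − interest) = $343,119.90 / $105,846.90 = 3.2417.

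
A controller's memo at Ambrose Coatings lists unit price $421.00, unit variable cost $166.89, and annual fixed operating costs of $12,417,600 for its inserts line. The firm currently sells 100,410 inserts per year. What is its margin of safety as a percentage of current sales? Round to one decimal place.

Contribution margin per unit = $421.00 − $166.89 = $254.11. Break-even units = $12,417,600 ÷ $254.11 = 48,867.03; break-even revenue = 48,867.03 × $421.00 = $20,573,017.98.
Current sales = 100,410 × $421.00 = $42,272,610.00.
Margin of safety = ($42,272,610.00 − $20,573,017.98) ÷ $42,272,610.00 = 51.3%.

51.3%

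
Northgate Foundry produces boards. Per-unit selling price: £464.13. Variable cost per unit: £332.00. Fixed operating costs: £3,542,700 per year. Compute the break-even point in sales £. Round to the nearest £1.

£12,444,360

Contribution margin per unit = £464.13 − £332.00 = £132.13, a CM ratio of £132.13 ÷ £464.13 = 0.2847.
Break-even revenue = fixed costs × price ÷ CM = £3,542,700 × £464.13 ÷ £132.13 = £12,444,360.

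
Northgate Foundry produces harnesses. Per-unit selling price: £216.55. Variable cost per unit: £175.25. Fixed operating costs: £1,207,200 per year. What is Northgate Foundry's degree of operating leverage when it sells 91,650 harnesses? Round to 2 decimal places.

1.47

At 91,650 units, contribution = 91,650 × £41.30 = £3,785,145.00.
EBIT = £3,785,145.00 − £1,207,200 = £2,577,945.00.
DOL = contribution ÷ EBIT = £3,785,145.00 ÷ £2,577,945.00 = 1.4683.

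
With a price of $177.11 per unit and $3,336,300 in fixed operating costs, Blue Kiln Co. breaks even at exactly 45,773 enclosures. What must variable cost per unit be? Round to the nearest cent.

At break-even, FC = Q × (P − VC), so P − VC = $3,336,300 ÷ 45,773 = $72.8879.
Variable cost per unit = $177.11 − $72.8879 = $104.22.

$104.22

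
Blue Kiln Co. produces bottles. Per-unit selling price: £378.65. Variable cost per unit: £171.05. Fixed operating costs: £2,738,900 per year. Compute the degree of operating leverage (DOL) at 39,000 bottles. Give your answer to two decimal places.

Contribution at this volume is 39,000 × £207.60 = £8,096,400.00.
Operating income = contribution − fixed costs = £8,096,400.00 − £2,738,900 = £5,357,500.00.
DOL = contribution ÷ EBIT = £8,096,400.00 ÷ £5,357,500.00 = 1.5112.

1.51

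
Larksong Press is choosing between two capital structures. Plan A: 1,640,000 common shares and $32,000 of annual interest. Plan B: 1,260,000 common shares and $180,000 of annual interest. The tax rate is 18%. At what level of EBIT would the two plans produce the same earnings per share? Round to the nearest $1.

$670,737

Set EPS_A = EPS_B: (EBIT − $32,000)(1 − 0.18) ÷ 1,640,000 = (EBIT − $180,000)(1 − 0.18) ÷ 1,260,000.
The (1 − t) factor cancels: (EBIT − 32,000) × 1,260,000 = (EBIT − 180,000) × 1,640,000.
Solving, EBIT = (180,000·1,640,000 − 32,000·1,260,000) / (1,640,000 − 1,260,000) = 254,880,000,000 / 380,000 = 670,736.84.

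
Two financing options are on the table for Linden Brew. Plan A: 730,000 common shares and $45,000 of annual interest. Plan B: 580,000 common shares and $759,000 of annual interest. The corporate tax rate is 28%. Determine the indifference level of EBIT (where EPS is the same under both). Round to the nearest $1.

At indifference, (EBIT − 45,000)(1 − t)/730,000 = (EBIT − 759,000)(1 − t)/580,000.
Cancelling (1 − t) and cross-multiplying: 580,000·(EBIT − 45,000) = 730,000·(EBIT − 759,000).
EBIT × (730,000 − 580,000) = 759,000 × 730,000 − 45,000 × 580,000 = 527,970,000,000, so EBIT = 527,970,000,000 ÷ 150,000 = 3,519,800.00.

$3,519,800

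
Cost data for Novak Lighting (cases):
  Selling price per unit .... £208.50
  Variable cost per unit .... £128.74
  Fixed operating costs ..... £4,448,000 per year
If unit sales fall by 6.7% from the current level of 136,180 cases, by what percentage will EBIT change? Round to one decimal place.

-11.3%

Total contribution margin = 136,180 × £79.76 = £10,861,716.80.
Operating income = contribution − fixed costs = £10,861,716.80 − £4,448,000 = £6,413,716.80.
So DOL = total CM / EBIT = £10,861,716.80 / £6,413,716.80 = 1.6935.
%ΔEBIT = DOL × %ΔSales = 1.6935 × -6.7% = -11.3%.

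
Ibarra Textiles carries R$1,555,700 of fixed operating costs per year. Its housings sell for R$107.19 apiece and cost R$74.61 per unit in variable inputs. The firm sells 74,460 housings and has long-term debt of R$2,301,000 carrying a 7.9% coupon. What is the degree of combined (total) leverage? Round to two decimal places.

3.52

At 74,460 units, contribution = 74,460 × R$32.58 = R$2,425,906.80.
Operating income = contribution − fixed costs = R$2,425,906.80 − R$1,555,700 = R$870,206.80. Interest = R$181,779.00, so EBIT − I = R$688,427.80.
Degree of total leverage = total CM / (EBIT − interest) = R$2,425,906.80 / R$688,427.80 = 3.5238.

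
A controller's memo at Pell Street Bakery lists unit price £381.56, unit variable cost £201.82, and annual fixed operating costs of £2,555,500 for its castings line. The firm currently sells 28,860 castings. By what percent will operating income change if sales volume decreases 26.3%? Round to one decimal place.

-51.8%

At 28,860 units, contribution = 28,860 × £179.74 = £5,187,296.40.
Operating income = contribution − fixed costs = £5,187,296.40 − £2,555,500 = £2,631,796.40.
Degree of operating leverage = £5,187,296.40 / £2,631,796.40 = 1.9710.
%ΔEBIT = DOL × %ΔSales = 1.9710 × -26.3% = -51.8%.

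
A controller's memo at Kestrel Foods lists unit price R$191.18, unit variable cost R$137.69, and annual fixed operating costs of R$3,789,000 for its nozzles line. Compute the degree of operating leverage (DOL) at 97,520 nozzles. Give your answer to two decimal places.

Contribution at this volume is 97,520 × R$53.49 = R$5,216,344.80.
Operating income = contribution − fixed costs = R$5,216,344.80 − R$3,789,000 = R$1,427,344.80.
Degree of operating leverage = R$5,216,344.80 / R$1,427,344.80 = 3.6546.

3.65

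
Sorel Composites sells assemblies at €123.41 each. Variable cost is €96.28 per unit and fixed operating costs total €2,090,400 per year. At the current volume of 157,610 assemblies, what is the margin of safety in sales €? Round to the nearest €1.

€9,941,757

Each unit contributes €123.41 − €96.28 = €27.13. Break-even units = €2,090,400 ÷ €27.13 = 77,051.23; break-even revenue = 77,051.23 × €123.41 = €9,508,892.89.
Current sales = 157,610 × €123.41 = €19,450,650.10.
Margin of safety = €19,450,650.10 − €9,508,892.89 = €9,941,757.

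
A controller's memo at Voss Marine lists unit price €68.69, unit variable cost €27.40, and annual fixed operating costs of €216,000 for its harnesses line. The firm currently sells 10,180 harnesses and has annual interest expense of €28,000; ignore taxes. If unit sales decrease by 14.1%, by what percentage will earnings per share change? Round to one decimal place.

-33.6%

Total contribution margin = 10,180 × €41.29 = €420,332.20.
EBIT = €420,332.20 − €216,000 = €204,332.20.
After interest of €28,000.00, pre-tax earnings = €176,332.20.
DCL = total CM / (EBIT − I) = €420,332.20 / €176,332.20 = 2.3838.
%ΔEPS = DCL × %ΔSales = 2.3838 × -14.1% = -33.6%.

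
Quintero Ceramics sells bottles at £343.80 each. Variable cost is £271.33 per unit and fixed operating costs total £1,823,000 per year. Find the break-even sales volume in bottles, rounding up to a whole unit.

Unit CM = price − variable cost = £343.80 − £271.33 = £72.47.
Units to break even: £1,823,000 ÷ £72.47 = 25,155.24, rounded up to 25,156.

25,156 bottles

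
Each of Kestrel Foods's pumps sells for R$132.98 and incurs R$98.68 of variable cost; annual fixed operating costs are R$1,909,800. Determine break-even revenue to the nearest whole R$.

CM per unit = R$132.98 − R$98.68 = R$34.30; CM ratio = R$34.30 / R$132.98 = 0.2579.
Break-even sales = FC ÷ CM ratio = R$1,909,800 × R$132.98 / R$34.30 = R$7,404,233.

R$7,404,233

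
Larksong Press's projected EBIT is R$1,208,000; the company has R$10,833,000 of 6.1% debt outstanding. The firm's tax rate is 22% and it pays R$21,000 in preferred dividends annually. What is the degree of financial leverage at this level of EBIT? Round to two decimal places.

2.32

Annual interest charges come to R$660,813.00.
Preferred dividends grossed up pre-tax: R$21,000 / (1 − 0.22) = R$26,923.08.
DFL = EBIT ÷ [EBIT − I − D_p/(1−t)] = R$1,208,000 ÷ [R$1,208,000 − R$660,813.00 − R$26,923.08] = R$1,208,000 ÷ R$520,263.92 = 2.3219.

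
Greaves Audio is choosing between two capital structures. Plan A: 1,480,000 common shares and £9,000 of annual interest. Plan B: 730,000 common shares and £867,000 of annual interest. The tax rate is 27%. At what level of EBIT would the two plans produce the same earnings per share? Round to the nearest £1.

£1,702,120

At indifference, (EBIT − 9,000)(1 − t)/1,480,000 = (EBIT − 867,000)(1 − t)/730,000.
The (1 − t) factor cancels: (EBIT − 9,000) × 730,000 = (EBIT − 867,000) × 1,480,000.
EBIT × (1,480,000 − 730,000) = 867,000 × 1,480,000 − 9,000 × 730,000 = 1,276,590,000,000, so EBIT = 1,276,590,000,000 ÷ 750,000 = 1,702,120.00.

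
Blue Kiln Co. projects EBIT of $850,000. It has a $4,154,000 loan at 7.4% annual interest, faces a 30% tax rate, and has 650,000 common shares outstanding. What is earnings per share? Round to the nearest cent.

$0.58

Pre-tax income = $850,000 − $307,396.00 = $542,604.00.
After tax at 30%: net income = $542,604.00 × 0.70 = $379,822.80.
Per share: $379,822.80 / 650,000 shares = $0.58.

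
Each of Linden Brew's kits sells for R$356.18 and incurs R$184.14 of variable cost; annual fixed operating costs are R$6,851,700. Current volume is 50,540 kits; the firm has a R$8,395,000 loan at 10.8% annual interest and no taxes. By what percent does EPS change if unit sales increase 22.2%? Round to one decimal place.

+206.1%

Contribution at this volume is 50,540 × R$172.04 = R$8,694,901.60.
Subtracting fixed costs: EBIT = R$8,694,901.60 − R$6,851,700 = R$1,843,201.60.
Interest = R$906,660.00, so EBIT − I = R$936,541.60.
DCL = total CM / (EBIT − I) = R$8,694,901.60 / R$936,541.60 = 9.2841.
EPS therefore changes by 9.2841 × (+22.2%) = +206.1%.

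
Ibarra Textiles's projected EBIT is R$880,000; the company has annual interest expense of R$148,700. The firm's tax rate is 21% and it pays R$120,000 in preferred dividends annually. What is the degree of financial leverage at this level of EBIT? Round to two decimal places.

Annual interest charges come to R$148,700.00.
Preferred dividends grossed up pre-tax: R$120,000 / (1 − 0.21) = R$151,898.73.
DFL = EBIT ÷ [EBIT − I − D_p/(1−t)] = R$880,000 ÷ [R$880,000 − R$148,700.00 − R$151,898.73] = R$880,000 ÷ R$579,401.27 = 1.5188.

1.52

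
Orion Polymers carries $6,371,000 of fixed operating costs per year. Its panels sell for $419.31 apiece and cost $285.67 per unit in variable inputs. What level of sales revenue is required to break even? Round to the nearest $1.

$19,989,704

Contribution margin per unit = $419.31 − $285.67 = $133.64, a CM ratio of $133.64 ÷ $419.31 = 0.3187.
Break-even sales = FC ÷ CM ratio = $6,371,000 × $419.31 / $133.64 = $19,989,704.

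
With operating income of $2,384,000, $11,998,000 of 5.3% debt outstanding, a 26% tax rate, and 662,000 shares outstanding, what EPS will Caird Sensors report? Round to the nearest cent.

Interest = $635,894.00, so EBT = $2,384,000 − $635,894.00 = $1,748,106.00.
After tax at 26%: net income = $1,748,106.00 × 0.74 = $1,293,598.44.
Per share: $1,293,598.44 / 662,000 shares = $1.95.

$1.95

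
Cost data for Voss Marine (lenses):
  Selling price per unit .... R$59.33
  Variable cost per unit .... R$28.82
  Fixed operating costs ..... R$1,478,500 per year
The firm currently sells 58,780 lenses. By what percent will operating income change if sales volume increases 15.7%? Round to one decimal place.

+89.4%

At 58,780 units, contribution = 58,780 × R$30.51 = R$1,793,377.80.
EBIT = R$1,793,377.80 − R$1,478,500 = R$314,877.80.
DOL = contribution ÷ EBIT = R$1,793,377.80 ÷ R$314,877.80 = 5.6955.
Operating income changes by 5.6955 × +15.7% = +89.4%.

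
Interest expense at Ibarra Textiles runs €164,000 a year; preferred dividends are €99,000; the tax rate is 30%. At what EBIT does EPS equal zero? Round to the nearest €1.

Grossing the preferred dividend up to pre-tax terms: €99,000 / (1 − 0.30) = €141,428.57.
Financial break-even EBIT = interest + D_p ÷ (1 − t) = €164,000 + €141,428.57 = €305,428.57.

€305,429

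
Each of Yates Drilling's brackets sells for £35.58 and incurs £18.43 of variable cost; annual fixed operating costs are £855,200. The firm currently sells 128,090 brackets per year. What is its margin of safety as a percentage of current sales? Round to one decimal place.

61.1%

Unit CM = price − variable cost = £35.58 − £18.43 = £17.15. Break-even units = £855,200 ÷ £17.15 = 49,865.89; break-even revenue = 49,865.89 × £35.58 = £1,774,228.34.
Current sales = 128,090 × £35.58 = £4,557,442.20.
Margin of safety = (£4,557,442.20 − £1,774,228.34) ÷ £4,557,442.20 = 61.1%.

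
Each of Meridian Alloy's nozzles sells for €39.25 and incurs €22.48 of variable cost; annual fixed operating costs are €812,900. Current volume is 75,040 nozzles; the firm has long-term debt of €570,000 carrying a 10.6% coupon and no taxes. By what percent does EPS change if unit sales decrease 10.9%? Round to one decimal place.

Contribution at this volume is 75,040 × €16.77 = €1,258,420.80.
Operating income = contribution − fixed costs = €1,258,420.80 − €812,900 = €445,520.80.
After interest of €60,420.00, pre-tax earnings = €385,100.80.
Degree of combined leverage = contribution ÷ (EBIT − I) = €1,258,420.80 ÷ €385,100.80 = 3.2678.
%ΔEPS = DCL × %ΔSales = 3.2678 × -10.9% = -35.6%.

-35.6%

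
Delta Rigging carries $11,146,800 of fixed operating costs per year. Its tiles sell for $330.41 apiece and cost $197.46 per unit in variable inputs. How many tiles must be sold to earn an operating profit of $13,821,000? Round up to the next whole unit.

187,799 tiles

Each unit contributes $330.41 − $197.46 = $132.95.
Need Q such that Q × $132.95 − $11,146,800 = $13,821,000, i.e. Q = $24,967,800 / $132.95 = 187,798.42 → 187,799.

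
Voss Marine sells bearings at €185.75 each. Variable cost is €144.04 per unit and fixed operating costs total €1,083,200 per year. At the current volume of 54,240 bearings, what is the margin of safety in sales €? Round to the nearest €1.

Unit CM = price − variable cost = €185.75 − €144.04 = €41.71. Break-even units = €1,083,200 ÷ €41.71 = 25,969.79; break-even revenue = 25,969.79 × €185.75 = €4,823,888.76.
Actual sales revenue = 54,240 × €185.75 = €10,075,080.00.
Margin of safety = €10,075,080.00 − €4,823,888.76 = €5,251,191.

€5,251,191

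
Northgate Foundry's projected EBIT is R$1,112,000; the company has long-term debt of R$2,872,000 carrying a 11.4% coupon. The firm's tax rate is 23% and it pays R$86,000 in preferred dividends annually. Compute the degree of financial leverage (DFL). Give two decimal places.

Interest = R$327,408.00.
Pre-tax preferred-dividend burden = R$86,000 ÷ (1 − 0.23) = R$111,688.31.
DFL = EBIT ÷ [EBIT − I − D_p/(1−t)] = R$1,112,000 ÷ [R$1,112,000 − R$327,408.00 − R$111,688.31] = R$1,112,000 ÷ R$672,903.69 = 1.6525.

1.65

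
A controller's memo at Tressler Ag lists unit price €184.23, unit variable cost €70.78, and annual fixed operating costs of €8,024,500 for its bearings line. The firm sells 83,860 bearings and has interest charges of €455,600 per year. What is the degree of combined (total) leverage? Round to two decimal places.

9.20

At 83,860 units, contribution = 83,860 × €113.45 = €9,513,917.00.
Subtracting fixed costs: EBIT = €9,513,917.00 − €8,024,500 = €1,489,417.00. Interest = €455,600.00, so EBIT − I = €1,033,817.00.
Degree of total leverage = total CM / (EBIT − interest) = €9,513,917.00 / €1,033,817.00 = 9.2027.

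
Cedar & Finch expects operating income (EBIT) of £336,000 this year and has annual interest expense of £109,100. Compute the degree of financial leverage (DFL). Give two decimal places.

1.48

Interest = £109,100.00.
Degree of financial leverage = EBIT / (EBIT − interest) = £336,000 / £226,900.00 = 1.4808.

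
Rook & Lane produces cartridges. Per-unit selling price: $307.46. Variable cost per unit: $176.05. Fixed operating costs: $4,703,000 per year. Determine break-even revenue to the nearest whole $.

Contribution margin per unit = $307.46 − $176.05 = $131.41, a CM ratio of $131.41 ÷ $307.46 = 0.4274.
Break-even revenue = fixed costs × price ÷ CM = $4,703,000 × $307.46 ÷ $131.41 = $11,003,610.

$11,003,610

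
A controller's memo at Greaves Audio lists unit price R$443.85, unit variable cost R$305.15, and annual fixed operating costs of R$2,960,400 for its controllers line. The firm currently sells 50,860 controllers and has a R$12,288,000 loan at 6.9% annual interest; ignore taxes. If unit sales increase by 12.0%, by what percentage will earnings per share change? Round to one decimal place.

+26.1%

Contribution at this volume is 50,860 × R$138.70 = R$7,054,282.00.
EBIT = R$7,054,282.00 − R$2,960,400 = R$4,093,882.00.
Interest = R$847,872.00, so EBIT − I = R$3,246,010.00.
Degree of combined leverage = contribution ÷ (EBIT − I) = R$7,054,282.00 ÷ R$3,246,010.00 = 2.1732.
EPS therefore changes by 2.1732 × (+12.0%) = +26.1%.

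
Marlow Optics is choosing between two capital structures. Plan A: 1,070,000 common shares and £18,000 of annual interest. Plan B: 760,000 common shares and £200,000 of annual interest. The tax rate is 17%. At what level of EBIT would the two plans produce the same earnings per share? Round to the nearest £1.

£646,194

Set EPS_A = EPS_B: (EBIT − £18,000)(1 − 0.17) ÷ 1,070,000 = (EBIT − £200,000)(1 − 0.17) ÷ 760,000.
Cancelling (1 − t) and cross-multiplying: 760,000·(EBIT − 18,000) = 1,070,000·(EBIT − 200,000).
Solving, EBIT = (200,000·1,070,000 − 18,000·760,000) / (1,070,000 − 760,000) = 200,320,000,000 / 310,000 = 646,193.55.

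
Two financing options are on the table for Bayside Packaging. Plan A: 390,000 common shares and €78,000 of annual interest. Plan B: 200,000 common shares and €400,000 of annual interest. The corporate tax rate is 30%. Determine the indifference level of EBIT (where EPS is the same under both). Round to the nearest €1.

€738,947

Set EPS_A = EPS_B: (EBIT − €78,000)(1 − 0.30) ÷ 390,000 = (EBIT − €400,000)(1 − 0.30) ÷ 200,000.
Cancelling (1 − t) and cross-multiplying: 200,000·(EBIT − 78,000) = 390,000·(EBIT − 400,000).
Solving, EBIT = (400,000·390,000 − 78,000·200,000) / (390,000 − 200,000) = 140,400,000,000 / 190,000 = 738,947.37.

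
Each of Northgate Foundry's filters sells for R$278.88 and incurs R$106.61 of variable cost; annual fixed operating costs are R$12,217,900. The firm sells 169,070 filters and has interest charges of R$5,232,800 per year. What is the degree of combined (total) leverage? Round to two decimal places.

2.49

Total contribution margin = 169,070 × R$172.27 = R$29,125,688.90.
Subtracting fixed costs: EBIT = R$29,125,688.90 − R$12,217,900 = R$16,907,788.90. Interest = R$5,232,800.00.
DOL = R$29,125,688.90 ÷ R$16,907,788.90 = 1.7226; DFL = R$16,907,788.90 ÷ R$11,674,988.90 = 1.4482.
Combined leverage = 1.7226 × 1.4482 = 2.4947.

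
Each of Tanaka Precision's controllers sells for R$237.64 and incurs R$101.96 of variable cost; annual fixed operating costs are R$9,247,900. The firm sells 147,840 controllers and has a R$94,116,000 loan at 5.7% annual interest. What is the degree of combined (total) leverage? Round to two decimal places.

Total contribution margin = 147,840 × R$135.68 = R$20,058,931.20.
EBIT = R$20,058,931.20 − R$9,247,900 = R$10,811,031.20. Interest = R$5,364,612.00, so EBIT − I = R$5,446,419.20.
Degree of total leverage = total CM / (EBIT − interest) = R$20,058,931.20 / R$5,446,419.20 = 3.6830.

3.68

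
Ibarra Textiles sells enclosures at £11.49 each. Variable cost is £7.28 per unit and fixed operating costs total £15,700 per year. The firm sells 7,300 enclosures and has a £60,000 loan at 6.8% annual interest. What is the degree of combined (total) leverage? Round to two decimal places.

2.81

Total contribution margin = 7,300 × £4.21 = £30,733.00.
Operating income = contribution − fixed costs = £30,733.00 − £15,700 = £15,033.00. Interest = £4,080.00.
DOL = £30,733.00 ÷ £15,033.00 = 2.0444; DFL = £15,033.00 ÷ £10,953.00 = 1.3725.
DCL = DOL × DFL = 2.0444 × 1.3725 = 2.8059.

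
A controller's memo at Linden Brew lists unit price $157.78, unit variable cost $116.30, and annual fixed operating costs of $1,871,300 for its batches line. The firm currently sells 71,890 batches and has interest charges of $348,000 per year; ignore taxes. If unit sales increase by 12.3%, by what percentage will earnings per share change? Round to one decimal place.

+48.1%

Contribution at this volume is 71,890 × $41.48 = $2,981,997.20.
EBIT = $2,981,997.20 − $1,871,300 = $1,110,697.20.
After interest of $348,000.00, pre-tax earnings = $762,697.20.
DCL = total CM / (EBIT − I) = $2,981,997.20 / $762,697.20 = 3.9098.
%ΔEPS = DCL × %ΔSales = 3.9098 × +12.3% = +48.1%.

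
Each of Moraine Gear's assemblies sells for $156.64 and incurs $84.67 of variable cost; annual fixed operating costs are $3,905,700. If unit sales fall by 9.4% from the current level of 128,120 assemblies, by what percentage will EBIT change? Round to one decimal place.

-16.3%

Total contribution margin = 128,120 × $71.97 = $9,220,796.40.
EBIT = $9,220,796.40 − $3,905,700 = $5,315,096.40.
Degree of operating leverage = $9,220,796.40 / $5,315,096.40 = 1.7348.
Operating income changes by 1.7348 × -9.4% = -16.3%.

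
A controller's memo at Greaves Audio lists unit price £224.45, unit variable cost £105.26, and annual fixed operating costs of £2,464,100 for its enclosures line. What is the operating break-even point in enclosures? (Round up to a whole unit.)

20,674 enclosures

Unit CM = price − variable cost = £224.45 − £105.26 = £119.19.
Units to break even: £2,464,100 ÷ £119.19 = 20,673.71, rounded up to 20,674.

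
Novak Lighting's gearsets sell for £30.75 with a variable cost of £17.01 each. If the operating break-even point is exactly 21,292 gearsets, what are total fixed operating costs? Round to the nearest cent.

£292,552.08

Contribution margin per unit = £30.75 − £17.01 = £13.74.
Fixed costs = break-even units × CM = 21,292 × £13.74 = £292,552.08.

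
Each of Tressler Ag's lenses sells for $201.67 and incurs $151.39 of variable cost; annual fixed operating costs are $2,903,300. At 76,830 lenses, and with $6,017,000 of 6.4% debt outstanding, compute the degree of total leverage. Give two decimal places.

Contribution at this volume is 76,830 × $50.28 = $3,863,012.40.
Subtracting fixed costs: EBIT = $3,863,012.40 − $2,903,300 = $959,712.40. Interest = $385,088.00, so EBIT − I = $574,624.40.
Degree of total leverage = total CM / (EBIT − interest) = $3,863,012.40 / $574,624.40 = 6.7227.

6.72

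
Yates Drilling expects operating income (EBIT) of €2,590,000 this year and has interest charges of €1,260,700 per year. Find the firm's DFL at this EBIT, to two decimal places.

Interest = €1,260,700.00.
DFL = EBIT ÷ (EBIT − I) = €2,590,000 ÷ (€2,590,000 − €1,260,700.00) = €2,590,000 ÷ €1,329,300.00 = 1.9484.

1.95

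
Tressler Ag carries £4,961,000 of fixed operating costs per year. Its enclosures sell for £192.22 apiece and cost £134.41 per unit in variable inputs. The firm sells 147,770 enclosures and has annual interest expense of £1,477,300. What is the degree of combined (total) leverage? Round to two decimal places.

Total contribution margin = 147,770 × £57.81 = £8,542,583.70.
EBIT = £8,542,583.70 − £4,961,000 = £3,581,583.70. Interest = £1,477,300.00, so EBIT − I = £2,104,283.70.
Degree of total leverage = total CM / (EBIT − interest) = £8,542,583.70 / £2,104,283.70 = 4.0596.

4.06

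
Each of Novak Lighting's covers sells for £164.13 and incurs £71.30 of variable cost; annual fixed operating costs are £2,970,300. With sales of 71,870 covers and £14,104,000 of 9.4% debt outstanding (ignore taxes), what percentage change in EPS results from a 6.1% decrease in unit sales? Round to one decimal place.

-17.1%

Total contribution margin = 71,870 × £92.83 = £6,671,692.10.
Operating income = contribution − fixed costs = £6,671,692.10 − £2,970,300 = £3,701,392.10.
After interest of £1,325,776.00, pre-tax earnings = £2,375,616.10.
DCL = total CM / (EBIT − I) = £6,671,692.10 / £2,375,616.10 = 2.8084.
%ΔEPS = DCL × %ΔSales = 2.8084 × -6.1% = -17.1%.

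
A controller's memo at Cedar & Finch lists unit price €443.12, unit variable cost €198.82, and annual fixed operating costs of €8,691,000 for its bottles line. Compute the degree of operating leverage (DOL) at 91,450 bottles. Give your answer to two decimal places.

1.64

At 91,450 units, contribution = 91,450 × €244.30 = €22,341,235.00.
Operating income = contribution − fixed costs = €22,341,235.00 − €8,691,000 = €13,650,235.00.
So DOL = total CM / EBIT = €22,341,235.00 / €13,650,235.00 = 1.6367.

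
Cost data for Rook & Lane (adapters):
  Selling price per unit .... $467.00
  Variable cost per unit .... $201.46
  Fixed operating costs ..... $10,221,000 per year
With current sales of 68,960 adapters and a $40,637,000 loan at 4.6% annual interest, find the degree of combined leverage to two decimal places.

2.94

At 68,960 units, contribution = 68,960 × $265.54 = $18,311,638.40.
EBIT = $18,311,638.40 − $10,221,000 = $8,090,638.40. Interest = $1,869,302.00, so EBIT − I = $6,221,336.40.
DCL = contribution ÷ (EBIT − I) = $18,311,638.40 ÷ $6,221,336.40 = 2.9434.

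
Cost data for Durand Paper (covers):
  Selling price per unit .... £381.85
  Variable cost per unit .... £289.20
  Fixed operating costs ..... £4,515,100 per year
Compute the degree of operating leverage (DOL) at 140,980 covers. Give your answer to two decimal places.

At 140,980 units, contribution = 140,980 × £92.65 = £13,061,797.00.
Operating income = contribution − fixed costs = £13,061,797.00 − £4,515,100 = £8,546,697.00.
Degree of operating leverage = £13,061,797.00 / £8,546,697.00 = 1.5283.

1.53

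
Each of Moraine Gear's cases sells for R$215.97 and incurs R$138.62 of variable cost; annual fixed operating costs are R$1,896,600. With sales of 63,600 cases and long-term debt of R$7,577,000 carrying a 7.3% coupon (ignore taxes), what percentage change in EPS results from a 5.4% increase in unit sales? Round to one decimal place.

+10.8%

At 63,600 units, contribution = 63,600 × R$77.35 = R$4,919,460.00.
Subtracting fixed costs: EBIT = R$4,919,460.00 − R$1,896,600 = R$3,022,860.00.
Interest = R$553,121.00, so EBIT − I = R$2,469,739.00.
DCL = total CM / (EBIT − I) = R$4,919,460.00 / R$2,469,739.00 = 1.9919.
%ΔEPS = DCL × %ΔSales = 1.9919 × +5.4% = +10.8%.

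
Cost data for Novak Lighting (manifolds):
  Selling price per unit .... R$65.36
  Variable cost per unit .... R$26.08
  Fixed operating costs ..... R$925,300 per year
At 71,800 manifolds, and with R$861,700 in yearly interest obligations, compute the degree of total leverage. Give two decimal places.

2.73

Contribution at this volume is 71,800 × R$39.28 = R$2,820,304.00.
Operating income = contribution − fixed costs = R$2,820,304.00 − R$925,300 = R$1,895,004.00. Interest = R$861,700.00, so EBIT − I = R$1,033,304.00.
DCL = contribution ÷ (EBIT − I) = R$2,820,304.00 ÷ R$1,033,304.00 = 2.7294.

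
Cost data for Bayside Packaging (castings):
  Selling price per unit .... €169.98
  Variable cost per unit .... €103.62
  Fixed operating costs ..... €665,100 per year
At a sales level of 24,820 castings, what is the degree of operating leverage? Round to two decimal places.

Contribution at this volume is 24,820 × €66.36 = €1,647,055.20.
EBIT = €1,647,055.20 − €665,100 = €981,955.20.
DOL = contribution ÷ EBIT = €1,647,055.20 ÷ €981,955.20 = 1.6773.

1.68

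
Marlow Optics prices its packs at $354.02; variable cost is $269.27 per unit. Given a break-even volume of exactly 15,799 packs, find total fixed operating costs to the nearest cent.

$1,338,965.25

Unit CM = price − variable cost = $354.02 − $269.27 = $84.75.
Since BE = FC / CM, FC = 15,799 × $84.75 = $1,338,965.25.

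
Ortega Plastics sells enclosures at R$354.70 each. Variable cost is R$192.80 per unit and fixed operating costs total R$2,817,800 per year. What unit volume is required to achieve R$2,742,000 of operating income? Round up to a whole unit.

34,341 enclosures

Each unit contributes R$354.70 − R$192.80 = R$161.90.
Required volume = (fixed costs + target profit) ÷ CM = (R$2,817,800 + R$2,742,000) ÷ R$161.90 = 34,340.95, so 34,341 enclosures.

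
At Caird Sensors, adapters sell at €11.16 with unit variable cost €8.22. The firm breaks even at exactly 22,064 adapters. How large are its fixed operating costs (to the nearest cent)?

€64,868.16

Each unit contributes €11.16 − €8.22 = €2.94.
Since BE = FC / CM, FC = 22,064 × €2.94 = €64,868.16.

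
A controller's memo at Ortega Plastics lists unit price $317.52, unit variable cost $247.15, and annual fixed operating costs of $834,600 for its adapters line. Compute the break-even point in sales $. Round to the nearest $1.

CM per unit = $317.52 − $247.15 = $70.37; CM ratio = $70.37 / $317.52 = 0.2216.
Break-even revenue = fixed costs × price ÷ CM = $834,600 × $317.52 ÷ $70.37 = $3,765,840.

$3,765,840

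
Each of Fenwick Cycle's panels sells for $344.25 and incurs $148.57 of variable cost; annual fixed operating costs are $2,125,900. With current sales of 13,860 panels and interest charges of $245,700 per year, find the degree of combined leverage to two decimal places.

Contribution at this volume is 13,860 × $195.68 = $2,712,124.80.
Subtracting fixed costs: EBIT = $2,712,124.80 − $2,125,900 = $586,224.80. Interest = $245,700.00, so EBIT − I = $340,524.80.
DCL = contribution ÷ (EBIT − I) = $2,712,124.80 ÷ $340,524.80 = 7.9645.

7.96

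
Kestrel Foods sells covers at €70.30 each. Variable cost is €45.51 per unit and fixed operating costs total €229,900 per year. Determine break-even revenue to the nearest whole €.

€651,955

CM per unit = €70.30 − €45.51 = €24.79; CM ratio = €24.79 / €70.30 = 0.3526.
Break-even revenue = fixed costs × price ÷ CM = €229,900 × €70.30 ÷ €24.79 = €651,955.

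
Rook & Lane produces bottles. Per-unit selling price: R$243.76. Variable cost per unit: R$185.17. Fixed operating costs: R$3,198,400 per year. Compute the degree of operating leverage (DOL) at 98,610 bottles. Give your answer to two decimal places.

At 98,610 units, contribution = 98,610 × R$58.59 = R$5,777,559.90.
Operating income = contribution − fixed costs = R$5,777,559.90 − R$3,198,400 = R$2,579,159.90.
Degree of operating leverage = R$5,777,559.90 / R$2,579,159.90 = 2.2401.

2.24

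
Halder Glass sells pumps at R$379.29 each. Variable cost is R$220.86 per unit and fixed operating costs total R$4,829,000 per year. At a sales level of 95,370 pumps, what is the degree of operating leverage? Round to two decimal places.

At 95,370 units, contribution = 95,370 × R$158.43 = R$15,109,469.10.
EBIT = R$15,109,469.10 − R$4,829,000 = R$10,280,469.10.
Degree of operating leverage = R$15,109,469.10 / R$10,280,469.10 = 1.4697.

1.47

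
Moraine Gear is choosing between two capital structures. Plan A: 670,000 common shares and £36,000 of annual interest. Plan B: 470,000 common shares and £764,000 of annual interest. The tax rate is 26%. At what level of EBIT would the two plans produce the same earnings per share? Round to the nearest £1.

Set EPS_A = EPS_B: (EBIT − £36,000)(1 − 0.26) ÷ 670,000 = (EBIT − £764,000)(1 − 0.26) ÷ 470,000.
The (1 − t) factor cancels: (EBIT − 36,000) × 470,000 = (EBIT − 764,000) × 670,000.
Solving, EBIT = (764,000·670,000 − 36,000·470,000) / (670,000 − 470,000) = 494,960,000,000 / 200,000 = 2,474,800.00.

£2,474,800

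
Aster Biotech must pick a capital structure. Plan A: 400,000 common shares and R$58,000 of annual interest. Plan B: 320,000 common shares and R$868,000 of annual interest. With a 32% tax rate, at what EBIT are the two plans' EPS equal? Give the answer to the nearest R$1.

At indifference, (EBIT − 58,000)(1 − t)/400,000 = (EBIT − 868,000)(1 − t)/320,000.
The (1 − t) factor cancels: (EBIT − 58,000) × 320,000 = (EBIT − 868,000) × 400,000.
EBIT × (400,000 − 320,000) = 868,000 × 400,000 − 58,000 × 320,000 = 328,640,000,000, so EBIT = 328,640,000,000 ÷ 80,000 = 4,108,000.00.

R$4,108,000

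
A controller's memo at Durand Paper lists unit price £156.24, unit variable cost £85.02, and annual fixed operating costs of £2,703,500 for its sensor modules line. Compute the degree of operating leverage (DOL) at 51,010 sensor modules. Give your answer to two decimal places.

3.91

Contribution at this volume is 51,010 × £71.22 = £3,632,932.20.
Subtracting fixed costs: EBIT = £3,632,932.20 − £2,703,500 = £929,432.20.
Degree of operating leverage = £3,632,932.20 / £929,432.20 = 3.9088.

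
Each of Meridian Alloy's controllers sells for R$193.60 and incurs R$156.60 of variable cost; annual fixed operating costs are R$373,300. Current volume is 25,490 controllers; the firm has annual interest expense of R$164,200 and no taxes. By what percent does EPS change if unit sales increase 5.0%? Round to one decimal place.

Contribution at this volume is 25,490 × R$37.00 = R$943,130.00.
Subtracting fixed costs: EBIT = R$943,130.00 − R$373,300 = R$569,830.00.
After interest of R$164,200.00, pre-tax earnings = R$405,630.00.
DCL = total CM / (EBIT − I) = R$943,130.00 / R$405,630.00 = 2.3251.
EPS therefore changes by 2.3251 × (+5.0%) = +11.6%.

+11.6%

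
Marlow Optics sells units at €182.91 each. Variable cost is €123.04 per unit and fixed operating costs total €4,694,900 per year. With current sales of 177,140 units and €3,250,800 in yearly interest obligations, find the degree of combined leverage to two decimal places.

3.99

Contribution at this volume is 177,140 × €59.87 = €10,605,371.80.
Subtracting fixed costs: EBIT = €10,605,371.80 − €4,694,900 = €5,910,471.80. Interest = €3,250,800.00.
DOL = €10,605,371.80 ÷ €5,910,471.80 = 1.7943; DFL = €5,910,471.80 ÷ €2,659,671.80 = 2.2223.
DCL = DOL × DFL = 1.7943 × 2.2223 = 3.9875.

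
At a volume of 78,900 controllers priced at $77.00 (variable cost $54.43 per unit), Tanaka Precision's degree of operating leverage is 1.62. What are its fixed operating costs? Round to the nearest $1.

Contribution at this volume is 78,900 × $22.57 = $1,780,773.00.
Since DOL = CM ÷ EBIT, EBIT = $1,780,773.00 ÷ 1.62 = $1,099,242.59.
And FC = contribution − EBIT = $1,780,773.00 − $1,099,242.59 = $681,530.

$681,530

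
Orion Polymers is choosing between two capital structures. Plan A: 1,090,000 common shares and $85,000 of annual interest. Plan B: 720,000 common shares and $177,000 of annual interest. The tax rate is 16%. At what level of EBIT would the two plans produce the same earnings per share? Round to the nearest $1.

$356,027

At indifference, (EBIT − 85,000)(1 − t)/1,090,000 = (EBIT − 177,000)(1 − t)/720,000.
Cancelling (1 − t) and cross-multiplying: 720,000·(EBIT − 85,000) = 1,090,000·(EBIT − 177,000).
EBIT × (1,090,000 − 720,000) = 177,000 × 1,090,000 − 85,000 × 720,000 = 131,730,000,000, so EBIT = 131,730,000,000 ÷ 370,000 = 356,027.03.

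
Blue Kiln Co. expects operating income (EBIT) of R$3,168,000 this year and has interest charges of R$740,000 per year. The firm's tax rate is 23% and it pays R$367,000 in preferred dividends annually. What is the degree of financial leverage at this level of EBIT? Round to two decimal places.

Interest = R$740,000.00.
Pre-tax preferred-dividend burden = R$367,000 ÷ (1 − 0.23) = R$476,623.38.
DFL = EBIT ÷ [EBIT − I − D_p/(1−t)] = R$3,168,000 ÷ [R$3,168,000 − R$740,000.00 − R$476,623.38] = R$3,168,000 ÷ R$1,951,376.62 = 1.6235.

1.62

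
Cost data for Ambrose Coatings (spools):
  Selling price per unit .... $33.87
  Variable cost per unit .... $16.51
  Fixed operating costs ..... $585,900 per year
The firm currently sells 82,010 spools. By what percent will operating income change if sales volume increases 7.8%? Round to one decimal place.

Total contribution margin = 82,010 × $17.36 = $1,423,693.60.
Subtracting fixed costs: EBIT = $1,423,693.60 − $585,900 = $837,793.60.
DOL = contribution ÷ EBIT = $1,423,693.60 ÷ $837,793.60 = 1.6993.
Operating income changes by 1.6993 × +7.8% = +13.3%.

+13.3%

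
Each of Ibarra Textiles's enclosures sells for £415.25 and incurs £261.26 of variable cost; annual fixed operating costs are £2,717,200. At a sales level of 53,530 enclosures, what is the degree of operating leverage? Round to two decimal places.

1.49

Contribution at this volume is 53,530 × £153.99 = £8,243,084.70.
Subtracting fixed costs: EBIT = £8,243,084.70 − £2,717,200 = £5,525,884.70.
Degree of operating leverage = £8,243,084.70 / £5,525,884.70 = 1.4917.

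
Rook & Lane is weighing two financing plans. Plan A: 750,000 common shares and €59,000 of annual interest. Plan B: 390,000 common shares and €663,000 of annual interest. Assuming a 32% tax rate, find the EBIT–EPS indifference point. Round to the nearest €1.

At indifference, (EBIT − 59,000)(1 − t)/750,000 = (EBIT − 663,000)(1 − t)/390,000.
Cancelling (1 − t) and cross-multiplying: 390,000·(EBIT − 59,000) = 750,000·(EBIT − 663,000).
Solving, EBIT = (663,000·750,000 − 59,000·390,000) / (750,000 − 390,000) = 474,240,000,000 / 360,000 = 1,317,333.33.

€1,317,333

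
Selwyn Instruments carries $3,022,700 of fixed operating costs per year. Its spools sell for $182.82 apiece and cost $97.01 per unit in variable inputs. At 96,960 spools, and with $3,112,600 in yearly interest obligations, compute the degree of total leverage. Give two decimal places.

3.81

Total contribution margin = 96,960 × $85.81 = $8,320,137.60.
EBIT = $8,320,137.60 − $3,022,700 = $5,297,437.60. Interest = $3,112,600.00.
DOL = $8,320,137.60 ÷ $5,297,437.60 = 1.5706; DFL = $5,297,437.60 ÷ $2,184,837.60 = 2.4246.
Combined leverage = 1.5706 × 2.4246 = 3.8081.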